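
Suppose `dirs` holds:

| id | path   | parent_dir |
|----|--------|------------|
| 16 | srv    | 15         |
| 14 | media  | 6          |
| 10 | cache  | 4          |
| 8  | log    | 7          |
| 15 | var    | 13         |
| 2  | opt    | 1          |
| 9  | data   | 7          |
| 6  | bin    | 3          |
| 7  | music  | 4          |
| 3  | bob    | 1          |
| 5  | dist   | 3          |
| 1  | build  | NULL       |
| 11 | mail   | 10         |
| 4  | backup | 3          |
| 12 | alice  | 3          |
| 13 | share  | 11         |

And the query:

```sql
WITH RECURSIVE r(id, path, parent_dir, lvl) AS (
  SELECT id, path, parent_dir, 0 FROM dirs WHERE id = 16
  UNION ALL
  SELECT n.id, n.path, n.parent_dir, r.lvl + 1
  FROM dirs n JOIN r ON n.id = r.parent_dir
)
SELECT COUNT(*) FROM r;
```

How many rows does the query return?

Base: id=16 (srv), parent_dir=15, lvl 0.
Iteration 1: join on id=15 -> var (id 15, parent_dir=13, lvl 1).
Iteration 2: join on id=13 -> share (id 13, parent_dir=11, lvl 2).
Iteration 3: join on id=11 -> mail (id 11, parent_dir=10, lvl 3).
Iteration 4: join on id=10 -> cache (id 10, parent_dir=4, lvl 4).
Iteration 5: join on id=4 -> backup (id 4, parent_dir=3, lvl 5).
Iteration 6: join on id=3 -> bob (id 3, parent_dir=1, lvl 6).
Iteration 7: join on id=1 -> build (id 1, parent_dir=NULL, lvl 7).
Iteration 8: parent_dir is NULL; no match; recursion stops.
Total rows emitted: 8.

8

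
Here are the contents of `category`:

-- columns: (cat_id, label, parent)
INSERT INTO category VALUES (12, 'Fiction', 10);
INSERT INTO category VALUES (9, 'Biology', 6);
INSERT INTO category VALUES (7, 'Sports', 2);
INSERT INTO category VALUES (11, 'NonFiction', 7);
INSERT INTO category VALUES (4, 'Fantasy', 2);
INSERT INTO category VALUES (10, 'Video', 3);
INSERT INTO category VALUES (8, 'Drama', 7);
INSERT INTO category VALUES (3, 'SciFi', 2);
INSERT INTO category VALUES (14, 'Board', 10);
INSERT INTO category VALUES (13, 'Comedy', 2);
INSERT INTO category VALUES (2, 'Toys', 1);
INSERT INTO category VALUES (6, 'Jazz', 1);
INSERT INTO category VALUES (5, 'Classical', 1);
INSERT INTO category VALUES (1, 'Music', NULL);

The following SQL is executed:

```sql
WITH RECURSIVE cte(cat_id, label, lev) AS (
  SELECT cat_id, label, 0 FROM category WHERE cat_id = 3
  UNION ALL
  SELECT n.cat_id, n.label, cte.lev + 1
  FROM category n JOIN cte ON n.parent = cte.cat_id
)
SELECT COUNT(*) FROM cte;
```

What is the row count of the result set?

Base: cat_id=3 (SciFi) at lev 0.
Iteration 1: rows with parent in {3} -> Video (id 10, lev 1).
Iteration 2: rows with parent in {10} -> Fiction (id 12, lev 2), Board (id 14, lev 2).
Iteration 3: no rows with parent in {12,14}; recursion stops.
Total rows emitted: 4.

4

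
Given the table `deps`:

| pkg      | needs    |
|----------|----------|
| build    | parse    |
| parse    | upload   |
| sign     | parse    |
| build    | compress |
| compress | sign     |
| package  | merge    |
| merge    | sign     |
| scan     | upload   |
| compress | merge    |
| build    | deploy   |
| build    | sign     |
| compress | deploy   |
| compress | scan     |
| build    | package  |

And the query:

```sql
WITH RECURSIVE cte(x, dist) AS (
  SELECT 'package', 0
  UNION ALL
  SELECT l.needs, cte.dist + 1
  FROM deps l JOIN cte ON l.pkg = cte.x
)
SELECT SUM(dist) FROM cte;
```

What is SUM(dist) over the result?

Base: (package, dist=0).
Iteration 1: edges from {package} -> (merge, dist=1).
Iteration 2: edges from {merge} -> (sign, dist=2).
Iteration 3: edges from {sign} -> (parse, dist=3).
Iteration 4: edges from {parse} -> (upload, dist=4).
Iteration 5: no outgoing edges from {upload}; recursion stops.
SUM(dist) = 0 + 1 + 2 + 3 + 4 = 10.

10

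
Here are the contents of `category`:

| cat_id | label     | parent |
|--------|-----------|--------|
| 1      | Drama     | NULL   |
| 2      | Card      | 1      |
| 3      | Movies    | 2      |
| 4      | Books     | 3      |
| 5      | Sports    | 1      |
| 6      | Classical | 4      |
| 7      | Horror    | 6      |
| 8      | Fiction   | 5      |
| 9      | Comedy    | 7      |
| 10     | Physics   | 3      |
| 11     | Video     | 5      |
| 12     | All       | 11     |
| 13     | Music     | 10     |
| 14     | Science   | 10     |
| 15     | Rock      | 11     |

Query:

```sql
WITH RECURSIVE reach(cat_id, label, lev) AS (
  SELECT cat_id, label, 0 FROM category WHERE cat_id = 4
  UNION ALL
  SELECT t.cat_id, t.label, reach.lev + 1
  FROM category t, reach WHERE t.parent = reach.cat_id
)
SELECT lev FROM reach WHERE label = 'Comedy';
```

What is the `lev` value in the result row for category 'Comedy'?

Base: cat_id=4 (Books) at lev 0.
Iteration 1: rows with parent in {4} -> Classical (id 6, lev 1).
Iteration 2: rows with parent in {6} -> Horror (id 7, lev 2).
Iteration 3: rows with parent in {7} -> Comedy (id 9, lev 3).
Iteration 4: no rows with parent in {9}; recursion stops.

3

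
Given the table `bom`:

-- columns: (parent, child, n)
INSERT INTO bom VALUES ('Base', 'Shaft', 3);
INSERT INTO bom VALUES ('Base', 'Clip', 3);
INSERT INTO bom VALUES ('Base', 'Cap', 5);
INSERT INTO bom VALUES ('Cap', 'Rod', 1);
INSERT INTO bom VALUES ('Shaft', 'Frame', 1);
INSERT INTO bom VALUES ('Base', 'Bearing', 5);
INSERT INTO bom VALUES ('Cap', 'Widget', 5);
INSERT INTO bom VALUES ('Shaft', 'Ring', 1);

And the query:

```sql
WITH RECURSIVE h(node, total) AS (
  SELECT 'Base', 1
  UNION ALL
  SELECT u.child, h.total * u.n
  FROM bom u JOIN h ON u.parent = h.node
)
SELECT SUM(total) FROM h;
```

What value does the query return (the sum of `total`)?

Base: (Base, total=1).
Iteration 1: components of {Base} -> Bearing = 1*5 = 5, Cap = 1*5 = 5, Clip = 1*3 = 3, Shaft = 1*3 = 3.
Iteration 2: components of {Bearing,Cap,Clip,Shaft} -> Frame = 3*1 = 3, Ring = 3*1 = 3, Rod = 5*1 = 5, Widget = 5*5 = 25.
Iteration 3: no further components; recursion stops.
SUM(total) = 1 + 3 + 3 + 5 + 5 + 3 + 3 + 5 + 25 = 53.

53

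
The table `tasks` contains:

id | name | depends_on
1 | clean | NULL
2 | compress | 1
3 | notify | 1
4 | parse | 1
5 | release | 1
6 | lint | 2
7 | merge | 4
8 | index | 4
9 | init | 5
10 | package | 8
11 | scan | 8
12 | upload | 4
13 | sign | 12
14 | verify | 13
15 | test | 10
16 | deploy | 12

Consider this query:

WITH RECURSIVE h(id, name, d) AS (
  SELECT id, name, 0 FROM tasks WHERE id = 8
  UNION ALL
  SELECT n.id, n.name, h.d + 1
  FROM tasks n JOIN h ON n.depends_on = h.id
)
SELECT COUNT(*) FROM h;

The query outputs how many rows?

4

Base: id=8 (index) at d 0.
Iteration 1: rows with depends_on in {8} -> package (id 10, d 1), scan (id 11, d 1).
Iteration 2: rows with depends_on in {10,11} -> test (id 15, d 2).
Iteration 3: no rows with depends_on in {15}; recursion stops.
Total rows emitted: 4.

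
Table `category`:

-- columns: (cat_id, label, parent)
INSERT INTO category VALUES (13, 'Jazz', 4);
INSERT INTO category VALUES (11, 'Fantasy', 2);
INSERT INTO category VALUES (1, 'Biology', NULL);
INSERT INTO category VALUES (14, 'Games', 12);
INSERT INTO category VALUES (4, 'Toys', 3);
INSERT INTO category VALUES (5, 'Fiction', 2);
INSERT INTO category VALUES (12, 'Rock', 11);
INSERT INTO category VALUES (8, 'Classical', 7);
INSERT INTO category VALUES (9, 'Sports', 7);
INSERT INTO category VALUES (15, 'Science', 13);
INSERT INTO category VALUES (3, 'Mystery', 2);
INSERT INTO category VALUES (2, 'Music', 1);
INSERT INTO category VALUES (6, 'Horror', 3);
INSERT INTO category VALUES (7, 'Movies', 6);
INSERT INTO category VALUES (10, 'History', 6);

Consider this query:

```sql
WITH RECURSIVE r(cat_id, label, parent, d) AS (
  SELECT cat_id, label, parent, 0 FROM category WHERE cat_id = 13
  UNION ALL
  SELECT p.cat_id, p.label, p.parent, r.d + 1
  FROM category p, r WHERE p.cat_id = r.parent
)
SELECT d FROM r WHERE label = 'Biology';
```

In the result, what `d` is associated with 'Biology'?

4

Base: cat_id=13 (Jazz), parent=4, d 0.
Iteration 1: join on cat_id=4 -> Toys (id 4, parent=3, d 1).
Iteration 2: join on cat_id=3 -> Mystery (id 3, parent=2, d 2).
Iteration 3: join on cat_id=2 -> Music (id 2, parent=1, d 3).
Iteration 4: join on cat_id=1 -> Biology (id 1, parent=NULL, d 4).
Iteration 5: parent is NULL; no match; recursion stops.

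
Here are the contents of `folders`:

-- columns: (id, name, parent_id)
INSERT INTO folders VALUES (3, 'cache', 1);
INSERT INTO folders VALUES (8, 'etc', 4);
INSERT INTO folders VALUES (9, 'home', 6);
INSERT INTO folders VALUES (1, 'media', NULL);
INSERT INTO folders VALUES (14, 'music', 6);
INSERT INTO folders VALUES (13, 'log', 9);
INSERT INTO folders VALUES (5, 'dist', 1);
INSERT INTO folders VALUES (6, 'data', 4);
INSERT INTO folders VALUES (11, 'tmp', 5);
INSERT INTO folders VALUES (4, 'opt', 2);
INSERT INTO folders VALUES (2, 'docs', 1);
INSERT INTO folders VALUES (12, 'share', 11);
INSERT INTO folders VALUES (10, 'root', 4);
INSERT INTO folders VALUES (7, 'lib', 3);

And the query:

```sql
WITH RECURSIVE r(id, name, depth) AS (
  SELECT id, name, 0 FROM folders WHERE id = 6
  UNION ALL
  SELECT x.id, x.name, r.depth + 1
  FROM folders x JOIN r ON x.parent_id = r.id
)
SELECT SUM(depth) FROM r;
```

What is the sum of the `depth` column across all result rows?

4

Base: id=6 (data) at depth 0.
Iteration 1: rows with parent_id in {6} -> home (id 9, depth 1), music (id 14, depth 1).
Iteration 2: rows with parent_id in {9,14} -> log (id 13, depth 2).
Iteration 3: no rows with parent_id in {13}; recursion stops.
SUM(depth) = 0 + 1 + 1 + 2 = 4.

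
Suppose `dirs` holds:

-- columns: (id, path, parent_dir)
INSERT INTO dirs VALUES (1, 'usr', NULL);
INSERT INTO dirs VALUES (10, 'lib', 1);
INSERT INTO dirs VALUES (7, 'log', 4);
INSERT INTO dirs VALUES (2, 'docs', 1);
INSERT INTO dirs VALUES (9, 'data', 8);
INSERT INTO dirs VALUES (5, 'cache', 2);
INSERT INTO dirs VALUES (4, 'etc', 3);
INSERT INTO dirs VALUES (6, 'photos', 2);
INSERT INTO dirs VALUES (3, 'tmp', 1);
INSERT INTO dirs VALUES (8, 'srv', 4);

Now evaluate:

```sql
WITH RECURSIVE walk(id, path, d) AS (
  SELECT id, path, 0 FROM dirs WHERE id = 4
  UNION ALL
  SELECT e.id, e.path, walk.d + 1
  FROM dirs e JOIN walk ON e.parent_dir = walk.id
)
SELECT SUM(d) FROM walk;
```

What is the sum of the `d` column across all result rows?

4

Base: id=4 (etc) at d 0.
Iteration 1: rows with parent_dir in {4} -> log (id 7, d 1), srv (id 8, d 1).
Iteration 2: rows with parent_dir in {7,8} -> data (id 9, d 2).
Iteration 3: no rows with parent_dir in {9}; recursion stops.
SUM(d) = 0 + 1 + 1 + 2 = 4.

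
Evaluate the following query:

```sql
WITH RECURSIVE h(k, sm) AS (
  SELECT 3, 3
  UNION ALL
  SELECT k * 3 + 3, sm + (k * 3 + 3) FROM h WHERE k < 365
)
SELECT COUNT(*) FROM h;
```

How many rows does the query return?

Base: k=3, sm=3.
Iteration 1: 3 < 365 holds -> k = 3 * 3 + 3 = 12, sm = 3 + 12 = 15.
Iteration 2: 12 < 365 holds -> k = 12 * 3 + 3 = 39, sm = 15 + 39 = 54.
Iteration 3: 39 < 365 holds -> k = 39 * 3 + 3 = 120, sm = 54 + 120 = 174.
Iteration 4: 120 < 365 holds -> k = 120 * 3 + 3 = 363, sm = 174 + 363 = 537.
Iteration 5: 363 < 365 holds -> k = 363 * 3 + 3 = 1092, sm = 537 + 1092 = 1629.
Iteration 6: 1092 < 365 fails; recursion stops.
Total rows emitted: 6.

6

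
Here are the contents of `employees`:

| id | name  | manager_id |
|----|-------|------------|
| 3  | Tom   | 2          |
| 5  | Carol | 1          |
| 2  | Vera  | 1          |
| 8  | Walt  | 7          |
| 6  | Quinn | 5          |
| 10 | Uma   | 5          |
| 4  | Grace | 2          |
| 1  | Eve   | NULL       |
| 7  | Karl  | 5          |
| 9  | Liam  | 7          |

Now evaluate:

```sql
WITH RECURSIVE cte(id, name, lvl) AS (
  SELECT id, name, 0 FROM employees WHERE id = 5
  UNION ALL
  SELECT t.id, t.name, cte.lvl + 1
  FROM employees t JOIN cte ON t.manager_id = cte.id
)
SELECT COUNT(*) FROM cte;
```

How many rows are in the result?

Base: id=5 (Carol) at lvl 0.
Iteration 1: rows with manager_id in {5} -> Quinn (id 6, lvl 1), Karl (id 7, lvl 1), Uma (id 10, lvl 1).
Iteration 2: rows with manager_id in {6,7,10} -> Walt (id 8, lvl 2), Liam (id 9, lvl 2).
Iteration 3: no rows with manager_id in {8,9}; recursion stops.
Total rows emitted: 6.

6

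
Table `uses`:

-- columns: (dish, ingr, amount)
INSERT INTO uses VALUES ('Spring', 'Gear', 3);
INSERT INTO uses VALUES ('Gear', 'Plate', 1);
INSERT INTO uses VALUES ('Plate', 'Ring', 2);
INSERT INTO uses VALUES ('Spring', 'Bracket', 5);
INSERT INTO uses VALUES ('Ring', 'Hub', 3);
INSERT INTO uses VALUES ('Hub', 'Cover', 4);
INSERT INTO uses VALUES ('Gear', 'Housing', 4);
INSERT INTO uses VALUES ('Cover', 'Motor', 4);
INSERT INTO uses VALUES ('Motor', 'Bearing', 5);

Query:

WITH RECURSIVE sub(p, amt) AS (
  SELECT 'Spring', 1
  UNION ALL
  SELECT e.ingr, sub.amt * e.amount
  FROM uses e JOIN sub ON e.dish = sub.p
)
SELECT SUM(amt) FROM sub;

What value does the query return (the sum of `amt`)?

Base: (Spring, amt=1).
Iteration 1: components of {Spring} -> Bracket = 1*5 = 5, Gear = 1*3 = 3.
Iteration 2: components of {Bracket,Gear} -> Housing = 3*4 = 12, Plate = 3*1 = 3.
Iteration 3: components of {Housing,Plate} -> Ring = 3*2 = 6.
Iteration 4: components of {Ring} -> Hub = 6*3 = 18.
Iteration 5: components of {Hub} -> Cover = 18*4 = 72.
Iteration 6: components of {Cover} -> Motor = 72*4 = 288.
Iteration 7: components of {Motor} -> Bearing = 288*5 = 1440.
Iteration 8: no further components; recursion stops.
SUM(amt) = 1 + 3 + 5 + 3 + 12 + 6 + 18 + 72 + 288 + 1440 = 1848.

1848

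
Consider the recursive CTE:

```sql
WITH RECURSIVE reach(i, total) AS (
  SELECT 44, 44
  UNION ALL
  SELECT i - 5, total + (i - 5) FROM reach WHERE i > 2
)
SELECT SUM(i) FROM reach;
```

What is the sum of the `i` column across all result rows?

215

Base: i=44, total=44.
Iteration 1: 44 > 2 holds -> i = 44 - 5 = 39, total = 44 + 39 = 83.
Iteration 2: 39 > 2 holds -> i = 39 - 5 = 34, total = 83 + 34 = 117.
Iteration 3: 34 > 2 holds -> i = 34 - 5 = 29, total = 117 + 29 = 146.
Iteration 4: 29 > 2 holds -> i = 29 - 5 = 24, total = 146 + 24 = 170.
Iteration 5: 24 > 2 holds -> i = 24 - 5 = 19, total = 170 + 19 = 189.
Iteration 6: 19 > 2 holds -> i = 19 - 5 = 14, total = 189 + 14 = 203.
Iteration 7: 14 > 2 holds -> i = 14 - 5 = 9, total = 203 + 9 = 212.
Iteration 8: 9 > 2 holds -> i = 9 - 5 = 4, total = 212 + 4 = 216.
Iteration 9: 4 > 2 holds -> i = 4 - 5 = -1, total = 216 + -1 = 215.
Iteration 10: -1 > 2 fails; recursion stops.
SUM(i) = 44 + 39 + 34 + 29 + 24 + 19 + 14 + 9 + 4 + -1 = 215.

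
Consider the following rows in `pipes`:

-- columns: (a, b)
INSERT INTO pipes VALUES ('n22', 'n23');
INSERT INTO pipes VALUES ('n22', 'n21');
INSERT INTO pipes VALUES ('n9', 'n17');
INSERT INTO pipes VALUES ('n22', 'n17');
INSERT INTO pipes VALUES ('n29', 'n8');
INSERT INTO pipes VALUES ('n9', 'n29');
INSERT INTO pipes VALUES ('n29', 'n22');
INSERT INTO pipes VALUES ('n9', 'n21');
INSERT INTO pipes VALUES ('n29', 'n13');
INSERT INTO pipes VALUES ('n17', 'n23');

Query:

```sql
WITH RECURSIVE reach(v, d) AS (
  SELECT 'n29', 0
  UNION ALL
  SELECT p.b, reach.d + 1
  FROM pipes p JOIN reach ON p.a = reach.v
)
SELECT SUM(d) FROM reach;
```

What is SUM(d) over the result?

Base: (n29, d=0).
Iteration 1: edges from {n29} -> (n13, d=1), (n22, d=1), (n8, d=1).
Iteration 2: edges from {n13,n22,n8} -> (n17, d=2), (n21, d=2), (n23, d=2).
Iteration 3: edges from {n17,n21,n23} -> (n23, d=3).
Iteration 4: no outgoing edges from {n23}; recursion stops.
SUM(d) = 0 + 1 + 1 + 1 + 2 + 2 + 2 + 3 = 12.

12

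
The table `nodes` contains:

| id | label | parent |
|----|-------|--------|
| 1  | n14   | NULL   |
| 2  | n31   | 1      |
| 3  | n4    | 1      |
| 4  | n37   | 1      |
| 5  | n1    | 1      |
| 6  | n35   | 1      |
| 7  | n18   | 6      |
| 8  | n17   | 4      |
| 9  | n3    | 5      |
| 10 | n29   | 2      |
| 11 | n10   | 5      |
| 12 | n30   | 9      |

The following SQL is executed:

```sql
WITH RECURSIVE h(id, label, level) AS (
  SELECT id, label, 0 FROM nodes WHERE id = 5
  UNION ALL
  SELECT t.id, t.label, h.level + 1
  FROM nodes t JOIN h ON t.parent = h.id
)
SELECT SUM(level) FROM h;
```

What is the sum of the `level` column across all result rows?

Base: id=5 (n1) at level 0.
Iteration 1: rows with parent in {5} -> n3 (id 9, level 1), n10 (id 11, level 1).
Iteration 2: rows with parent in {9,11} -> n30 (id 12, level 2).
Iteration 3: no rows with parent in {12}; recursion stops.
SUM(level) = 0 + 1 + 1 + 2 = 4.

4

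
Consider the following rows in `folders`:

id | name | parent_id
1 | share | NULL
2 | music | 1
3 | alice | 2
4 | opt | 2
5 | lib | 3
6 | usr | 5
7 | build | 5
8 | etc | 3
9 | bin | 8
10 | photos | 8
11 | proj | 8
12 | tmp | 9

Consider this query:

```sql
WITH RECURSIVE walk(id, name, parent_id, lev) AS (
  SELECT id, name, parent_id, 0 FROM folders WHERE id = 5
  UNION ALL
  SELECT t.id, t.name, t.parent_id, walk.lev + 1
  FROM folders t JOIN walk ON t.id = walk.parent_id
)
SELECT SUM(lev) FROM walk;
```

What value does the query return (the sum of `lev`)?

6

Base: id=5 (lib), parent_id=3, lev 0.
Iteration 1: join on id=3 -> alice (id 3, parent_id=2, lev 1).
Iteration 2: join on id=2 -> music (id 2, parent_id=1, lev 2).
Iteration 3: join on id=1 -> share (id 1, parent_id=NULL, lev 3).
Iteration 4: parent_id is NULL; no match; recursion stops.
SUM(lev) = 0 + 1 + 2 + 3 = 6.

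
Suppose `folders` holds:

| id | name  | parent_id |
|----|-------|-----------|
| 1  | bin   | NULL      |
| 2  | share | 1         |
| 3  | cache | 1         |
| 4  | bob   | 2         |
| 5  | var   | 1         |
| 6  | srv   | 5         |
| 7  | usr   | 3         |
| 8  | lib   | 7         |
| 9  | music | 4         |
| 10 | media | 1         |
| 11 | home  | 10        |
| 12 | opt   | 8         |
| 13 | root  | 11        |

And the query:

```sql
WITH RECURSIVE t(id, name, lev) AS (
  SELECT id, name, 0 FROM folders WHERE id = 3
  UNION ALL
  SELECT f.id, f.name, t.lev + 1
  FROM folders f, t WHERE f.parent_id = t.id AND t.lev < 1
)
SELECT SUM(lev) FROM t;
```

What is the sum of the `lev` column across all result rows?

1

Base: id=3 (cache) at lev 0.
Iteration 1: rows with parent_id in {3} -> usr (id 7, lev 1).
Iteration 2: lev < 1 fails for all current rows; recursion stops.
SUM(lev) = 0 + 1 = 1.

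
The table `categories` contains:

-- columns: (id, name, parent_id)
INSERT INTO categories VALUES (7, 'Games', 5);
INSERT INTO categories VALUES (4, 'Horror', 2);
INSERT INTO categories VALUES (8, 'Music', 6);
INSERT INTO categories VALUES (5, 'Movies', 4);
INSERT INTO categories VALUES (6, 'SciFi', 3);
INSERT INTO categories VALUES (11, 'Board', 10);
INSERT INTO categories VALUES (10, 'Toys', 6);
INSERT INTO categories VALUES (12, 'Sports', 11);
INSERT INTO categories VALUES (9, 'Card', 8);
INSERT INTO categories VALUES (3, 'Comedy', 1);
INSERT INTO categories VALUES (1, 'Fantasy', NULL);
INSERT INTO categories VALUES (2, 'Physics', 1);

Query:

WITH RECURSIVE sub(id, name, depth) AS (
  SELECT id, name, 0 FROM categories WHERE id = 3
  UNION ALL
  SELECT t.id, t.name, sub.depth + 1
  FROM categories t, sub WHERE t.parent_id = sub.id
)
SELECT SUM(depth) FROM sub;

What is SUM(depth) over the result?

15

Base: id=3 (Comedy) at depth 0.
Iteration 1: rows with parent_id in {3} -> SciFi (id 6, depth 1).
Iteration 2: rows with parent_id in {6} -> Music (id 8, depth 2), Toys (id 10, depth 2).
Iteration 3: rows with parent_id in {8,10} -> Card (id 9, depth 3), Board (id 11, depth 3).
Iteration 4: rows with parent_id in {9,11} -> Sports (id 12, depth 4).
Iteration 5: no rows with parent_id in {12}; recursion stops.
SUM(depth) = 0 + 1 + 2 + 2 + 3 + 3 + 4 = 15.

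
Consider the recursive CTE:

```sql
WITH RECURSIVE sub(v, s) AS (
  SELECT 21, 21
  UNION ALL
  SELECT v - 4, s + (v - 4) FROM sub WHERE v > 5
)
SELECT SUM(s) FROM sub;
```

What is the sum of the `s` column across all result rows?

Base: v=21, s=21.
Iteration 1: 21 > 5 holds -> v = 21 - 4 = 17, s = 21 + 17 = 38.
Iteration 2: 17 > 5 holds -> v = 17 - 4 = 13, s = 38 + 13 = 51.
Iteration 3: 13 > 5 holds -> v = 13 - 4 = 9, s = 51 + 9 = 60.
Iteration 4: 9 > 5 holds -> v = 9 - 4 = 5, s = 60 + 5 = 65.
Iteration 5: 5 > 5 fails; recursion stops.
SUM(s) = 21 + 38 + 51 + 60 + 65 = 235.

235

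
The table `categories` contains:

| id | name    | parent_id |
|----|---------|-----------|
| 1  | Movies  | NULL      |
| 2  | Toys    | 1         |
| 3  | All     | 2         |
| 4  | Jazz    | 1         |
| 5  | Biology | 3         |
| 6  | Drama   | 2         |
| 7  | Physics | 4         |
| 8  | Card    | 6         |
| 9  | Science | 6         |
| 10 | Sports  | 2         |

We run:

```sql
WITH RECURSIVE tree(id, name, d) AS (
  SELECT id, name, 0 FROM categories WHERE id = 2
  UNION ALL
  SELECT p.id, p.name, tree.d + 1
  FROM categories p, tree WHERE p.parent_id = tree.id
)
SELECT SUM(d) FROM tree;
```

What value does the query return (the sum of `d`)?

9

Base: id=2 (Toys) at d 0.
Iteration 1: rows with parent_id in {2} -> All (id 3, d 1), Drama (id 6, d 1), Sports (id 10, d 1).
Iteration 2: rows with parent_id in {3,6,10} -> Biology (id 5, d 2), Card (id 8, d 2), Science (id 9, d 2).
Iteration 3: no rows with parent_id in {5,8,9}; recursion stops.
SUM(d) = 0 + 1 + 1 + 1 + 2 + 2 + 2 = 9.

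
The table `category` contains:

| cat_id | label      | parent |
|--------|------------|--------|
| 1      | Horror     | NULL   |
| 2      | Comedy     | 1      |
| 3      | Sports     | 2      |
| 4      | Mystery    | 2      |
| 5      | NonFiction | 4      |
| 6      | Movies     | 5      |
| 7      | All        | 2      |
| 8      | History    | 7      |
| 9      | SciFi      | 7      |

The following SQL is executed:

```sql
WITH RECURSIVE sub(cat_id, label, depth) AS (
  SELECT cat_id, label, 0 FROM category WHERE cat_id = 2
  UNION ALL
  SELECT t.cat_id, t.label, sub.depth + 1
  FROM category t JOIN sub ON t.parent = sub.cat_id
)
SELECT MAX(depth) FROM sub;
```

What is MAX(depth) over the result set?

3

Base: cat_id=2 (Comedy) at depth 0.
Iteration 1: rows with parent in {2} -> Sports (id 3, depth 1), Mystery (id 4, depth 1), All (id 7, depth 1).
Iteration 2: rows with parent in {3,4,7} -> NonFiction (id 5, depth 2), History (id 8, depth 2), SciFi (id 9, depth 2).
Iteration 3: rows with parent in {5,8,9} -> Movies (id 6, depth 3).
Iteration 4: no rows with parent in {6}; recursion stops.
depth values: 0, 1, 1, 1, 2, 2, 2, 3; the maximum is 3.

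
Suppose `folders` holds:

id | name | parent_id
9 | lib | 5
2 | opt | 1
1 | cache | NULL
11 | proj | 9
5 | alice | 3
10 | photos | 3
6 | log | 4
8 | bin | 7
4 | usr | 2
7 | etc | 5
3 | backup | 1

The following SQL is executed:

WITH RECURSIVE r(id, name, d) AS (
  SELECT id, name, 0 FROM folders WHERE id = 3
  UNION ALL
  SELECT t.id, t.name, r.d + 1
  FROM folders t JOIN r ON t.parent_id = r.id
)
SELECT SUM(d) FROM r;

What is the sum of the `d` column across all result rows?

12

Base: id=3 (backup) at d 0.
Iteration 1: rows with parent_id in {3} -> alice (id 5, d 1), photos (id 10, d 1).
Iteration 2: rows with parent_id in {5,10} -> etc (id 7, d 2), lib (id 9, d 2).
Iteration 3: rows with parent_id in {7,9} -> bin (id 8, d 3), proj (id 11, d 3).
Iteration 4: no rows with parent_id in {8,11}; recursion stops.
SUM(d) = 0 + 1 + 1 + 2 + 2 + 3 + 3 = 12.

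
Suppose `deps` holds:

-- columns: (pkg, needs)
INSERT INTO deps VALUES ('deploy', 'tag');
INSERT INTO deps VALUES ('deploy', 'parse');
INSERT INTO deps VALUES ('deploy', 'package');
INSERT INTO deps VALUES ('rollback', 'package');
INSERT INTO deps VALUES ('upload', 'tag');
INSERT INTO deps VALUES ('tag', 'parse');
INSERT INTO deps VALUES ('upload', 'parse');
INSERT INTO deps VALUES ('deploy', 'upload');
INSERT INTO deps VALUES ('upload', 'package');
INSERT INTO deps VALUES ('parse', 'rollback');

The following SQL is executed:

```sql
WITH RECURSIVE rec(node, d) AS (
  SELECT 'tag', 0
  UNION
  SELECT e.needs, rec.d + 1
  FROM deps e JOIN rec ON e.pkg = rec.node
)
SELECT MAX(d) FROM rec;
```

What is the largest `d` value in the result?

Base: (tag, d=0).
Iteration 1: edges from {tag} -> (parse, d=1).
Iteration 2: edges from {parse} -> (rollback, d=2).
Iteration 3: edges from {rollback} -> (package, d=3).
Iteration 4: no outgoing edges from {package}; recursion stops.
d values: 0, 1, 2, 3; the maximum is 3.

3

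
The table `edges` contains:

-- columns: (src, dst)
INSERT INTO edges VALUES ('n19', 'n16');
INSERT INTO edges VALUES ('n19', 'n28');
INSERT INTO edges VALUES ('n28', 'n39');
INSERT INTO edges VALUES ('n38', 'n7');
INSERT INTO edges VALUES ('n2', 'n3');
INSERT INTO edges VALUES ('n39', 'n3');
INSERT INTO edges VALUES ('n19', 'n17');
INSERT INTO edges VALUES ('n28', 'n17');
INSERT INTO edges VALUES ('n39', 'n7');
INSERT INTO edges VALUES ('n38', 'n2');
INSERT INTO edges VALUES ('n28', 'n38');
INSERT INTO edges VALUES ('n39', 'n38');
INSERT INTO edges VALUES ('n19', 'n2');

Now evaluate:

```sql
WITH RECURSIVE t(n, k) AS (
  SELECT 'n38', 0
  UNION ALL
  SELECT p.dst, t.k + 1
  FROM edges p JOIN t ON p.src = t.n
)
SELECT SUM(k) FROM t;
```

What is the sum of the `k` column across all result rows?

Base: (n38, k=0).
Iteration 1: edges from {n38} -> (n2, k=1), (n7, k=1).
Iteration 2: edges from {n2,n7} -> (n3, k=2).
Iteration 3: no outgoing edges from {n3}; recursion stops.
SUM(k) = 0 + 1 + 1 + 2 = 4.

4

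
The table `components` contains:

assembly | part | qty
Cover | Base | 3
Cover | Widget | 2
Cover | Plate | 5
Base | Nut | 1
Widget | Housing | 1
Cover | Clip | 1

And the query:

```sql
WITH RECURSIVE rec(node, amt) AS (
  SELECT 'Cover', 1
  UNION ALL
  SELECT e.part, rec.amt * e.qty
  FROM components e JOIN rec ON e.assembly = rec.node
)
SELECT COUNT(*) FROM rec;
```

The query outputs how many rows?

Base: (Cover, amt=1).
Iteration 1: components of {Cover} -> Base = 1*3 = 3, Clip = 1*1 = 1, Plate = 1*5 = 5, Widget = 1*2 = 2.
Iteration 2: components of {Base,Clip,Plate,Widget} -> Housing = 2*1 = 2, Nut = 3*1 = 3.
Iteration 3: no further components; recursion stops.
Total rows emitted: 7.

7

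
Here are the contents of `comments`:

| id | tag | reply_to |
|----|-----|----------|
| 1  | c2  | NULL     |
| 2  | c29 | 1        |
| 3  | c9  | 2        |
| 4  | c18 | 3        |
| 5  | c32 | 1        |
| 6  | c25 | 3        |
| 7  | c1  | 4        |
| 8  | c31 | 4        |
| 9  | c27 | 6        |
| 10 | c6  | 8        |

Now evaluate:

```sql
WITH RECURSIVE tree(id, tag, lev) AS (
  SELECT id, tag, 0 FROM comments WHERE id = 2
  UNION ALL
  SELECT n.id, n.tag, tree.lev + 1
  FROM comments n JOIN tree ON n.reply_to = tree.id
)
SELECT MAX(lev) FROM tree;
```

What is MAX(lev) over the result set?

Base: id=2 (c29) at lev 0.
Iteration 1: rows with reply_to in {2} -> c9 (id 3, lev 1).
Iteration 2: rows with reply_to in {3} -> c18 (id 4, lev 2), c25 (id 6, lev 2).
Iteration 3: rows with reply_to in {4,6} -> c1 (id 7, lev 3), c31 (id 8, lev 3), c27 (id 9, lev 3).
Iteration 4: rows with reply_to in {7,8,9} -> c6 (id 10, lev 4).
Iteration 5: no rows with reply_to in {10}; recursion stops.
lev values: 0, 1, 2, 2, 3, 3, 3, 4; the maximum is 4.

4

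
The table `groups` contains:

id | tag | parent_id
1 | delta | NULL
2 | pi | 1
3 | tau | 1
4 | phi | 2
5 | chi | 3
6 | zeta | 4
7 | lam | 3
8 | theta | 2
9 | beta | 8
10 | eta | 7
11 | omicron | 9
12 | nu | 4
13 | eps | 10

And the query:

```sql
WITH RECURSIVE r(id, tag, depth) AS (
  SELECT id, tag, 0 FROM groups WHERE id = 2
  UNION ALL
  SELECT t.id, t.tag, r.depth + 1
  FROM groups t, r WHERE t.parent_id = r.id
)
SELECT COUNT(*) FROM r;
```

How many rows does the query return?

7

Base: id=2 (pi) at depth 0.
Iteration 1: rows with parent_id in {2} -> phi (id 4, depth 1), theta (id 8, depth 1).
Iteration 2: rows with parent_id in {4,8} -> zeta (id 6, depth 2), beta (id 9, depth 2), nu (id 12, depth 2).
Iteration 3: rows with parent_id in {6,9,12} -> omicron (id 11, depth 3).
Iteration 4: no rows with parent_id in {11}; recursion stops.
Total rows emitted: 7.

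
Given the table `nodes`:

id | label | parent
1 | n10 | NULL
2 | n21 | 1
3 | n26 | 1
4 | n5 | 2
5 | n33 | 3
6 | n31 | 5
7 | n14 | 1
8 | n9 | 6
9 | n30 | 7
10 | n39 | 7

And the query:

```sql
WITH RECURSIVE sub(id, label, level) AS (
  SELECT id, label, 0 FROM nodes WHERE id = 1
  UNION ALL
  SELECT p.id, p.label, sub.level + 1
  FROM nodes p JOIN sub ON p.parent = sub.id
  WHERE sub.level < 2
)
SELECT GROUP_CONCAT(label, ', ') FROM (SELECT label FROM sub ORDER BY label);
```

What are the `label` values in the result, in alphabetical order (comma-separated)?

Base: id=1 (n10) at level 0.
Iteration 1: rows with parent in {1} -> n21 (id 2, level 1), n26 (id 3, level 1), n14 (id 7, level 1).
Iteration 2: rows with parent in {2,3,7} -> n5 (id 4, level 2), n33 (id 5, level 2), n30 (id 9, level 2), n39 (id 10, level 2).
Iteration 3: level < 2 fails for all current rows; recursion stops.

n10, n14, n21, n26, n30, n33, n39, n5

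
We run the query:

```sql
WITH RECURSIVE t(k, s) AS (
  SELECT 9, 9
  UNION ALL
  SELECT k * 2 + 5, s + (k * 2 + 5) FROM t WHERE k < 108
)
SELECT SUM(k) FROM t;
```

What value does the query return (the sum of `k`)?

Base: k=9, s=9.
Iteration 1: 9 < 108 holds -> k = 9 * 2 + 5 = 23, s = 9 + 23 = 32.
Iteration 2: 23 < 108 holds -> k = 23 * 2 + 5 = 51, s = 32 + 51 = 83.
Iteration 3: 51 < 108 holds -> k = 51 * 2 + 5 = 107, s = 83 + 107 = 190.
Iteration 4: 107 < 108 holds -> k = 107 * 2 + 5 = 219, s = 190 + 219 = 409.
Iteration 5: 219 < 108 fails; recursion stops.
SUM(k) = 9 + 23 + 51 + 107 + 219 = 409.

409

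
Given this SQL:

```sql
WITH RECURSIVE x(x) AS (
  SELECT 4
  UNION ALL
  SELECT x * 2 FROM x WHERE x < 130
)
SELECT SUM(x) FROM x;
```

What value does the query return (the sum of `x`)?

Base: x=4.
Iteration 1: 4 < 130 holds -> x = 4 * 2 = 8.
Iteration 2: 8 < 130 holds -> x = 8 * 2 = 16.
Iteration 3: 16 < 130 holds -> x = 16 * 2 = 32.
Iteration 4: 32 < 130 holds -> x = 32 * 2 = 64.
Iteration 5: 64 < 130 holds -> x = 64 * 2 = 128.
Iteration 6: 128 < 130 holds -> x = 128 * 2 = 256.
Iteration 7: 256 < 130 fails; recursion stops.
SUM(x) = 4 + 8 + 16 + 32 + 64 + 128 + 256 = 508.

508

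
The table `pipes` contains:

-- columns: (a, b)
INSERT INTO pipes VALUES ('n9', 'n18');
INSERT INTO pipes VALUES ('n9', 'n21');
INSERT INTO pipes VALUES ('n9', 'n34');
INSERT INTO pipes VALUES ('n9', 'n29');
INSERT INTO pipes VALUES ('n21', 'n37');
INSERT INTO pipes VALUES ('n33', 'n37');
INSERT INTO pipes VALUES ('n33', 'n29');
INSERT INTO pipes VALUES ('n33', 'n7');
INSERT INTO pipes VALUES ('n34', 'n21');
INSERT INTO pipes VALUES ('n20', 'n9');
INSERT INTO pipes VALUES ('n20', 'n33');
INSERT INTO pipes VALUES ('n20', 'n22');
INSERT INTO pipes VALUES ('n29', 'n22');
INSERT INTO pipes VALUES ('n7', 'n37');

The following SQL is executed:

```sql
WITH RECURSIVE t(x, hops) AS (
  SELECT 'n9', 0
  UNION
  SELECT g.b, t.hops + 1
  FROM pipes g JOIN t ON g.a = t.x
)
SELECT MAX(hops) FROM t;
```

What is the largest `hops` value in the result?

Base: (n9, hops=0).
Iteration 1: edges from {n9} -> (n18, hops=1), (n21, hops=1), (n29, hops=1), (n34, hops=1).
Iteration 2: edges from {n18,n21,n29,n34} -> (n21, hops=2), (n22, hops=2), (n37, hops=2).
Iteration 3: edges from {n21,n22,n37} -> (n37, hops=3).
Iteration 4: no outgoing edges from {n37}; recursion stops.
hops values: 0, 1, 1, 1, 1, 2, 2, 2, 3; the maximum is 3.

3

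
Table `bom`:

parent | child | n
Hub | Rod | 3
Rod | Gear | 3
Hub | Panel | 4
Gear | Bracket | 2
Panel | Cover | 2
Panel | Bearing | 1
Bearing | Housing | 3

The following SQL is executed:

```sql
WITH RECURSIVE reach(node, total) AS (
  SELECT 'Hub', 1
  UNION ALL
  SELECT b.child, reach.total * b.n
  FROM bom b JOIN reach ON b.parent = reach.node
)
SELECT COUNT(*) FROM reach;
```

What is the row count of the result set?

Base: (Hub, total=1).
Iteration 1: components of {Hub} -> Panel = 1*4 = 4, Rod = 1*3 = 3.
Iteration 2: components of {Panel,Rod} -> Bearing = 4*1 = 4, Cover = 4*2 = 8, Gear = 3*3 = 9.
Iteration 3: components of {Bearing,Cover,Gear} -> Bracket = 9*2 = 18, Housing = 4*3 = 12.
Iteration 4: no further components; recursion stops.
Total rows emitted: 8.

8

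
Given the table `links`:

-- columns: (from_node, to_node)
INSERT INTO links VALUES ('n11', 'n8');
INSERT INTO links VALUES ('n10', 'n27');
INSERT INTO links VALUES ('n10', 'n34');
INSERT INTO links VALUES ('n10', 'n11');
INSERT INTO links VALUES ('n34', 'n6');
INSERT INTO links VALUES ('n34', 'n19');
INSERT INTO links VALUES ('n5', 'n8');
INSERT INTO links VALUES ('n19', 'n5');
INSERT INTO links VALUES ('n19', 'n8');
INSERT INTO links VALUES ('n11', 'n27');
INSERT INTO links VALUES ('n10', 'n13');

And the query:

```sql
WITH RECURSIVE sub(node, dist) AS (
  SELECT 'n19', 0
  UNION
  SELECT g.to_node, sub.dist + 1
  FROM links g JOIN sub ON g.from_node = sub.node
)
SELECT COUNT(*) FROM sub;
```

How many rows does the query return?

4

Base: (n19, dist=0).
Iteration 1: edges from {n19} -> (n5, dist=1), (n8, dist=1).
Iteration 2: edges from {n5,n8} -> (n8, dist=2).
Iteration 3: no outgoing edges from {n8}; recursion stops.
Total rows emitted: 4.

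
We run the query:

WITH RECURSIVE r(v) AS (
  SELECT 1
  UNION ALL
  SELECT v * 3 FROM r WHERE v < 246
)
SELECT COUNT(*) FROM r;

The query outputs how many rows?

7

Base: v=1.
Iteration 1: 1 < 246 holds -> v = 1 * 3 = 3.
Iteration 2: 3 < 246 holds -> v = 3 * 3 = 9.
Iteration 3: 9 < 246 holds -> v = 9 * 3 = 27.
Iteration 4: 27 < 246 holds -> v = 27 * 3 = 81.
Iteration 5: 81 < 246 holds -> v = 81 * 3 = 243.
Iteration 6: 243 < 246 holds -> v = 243 * 3 = 729.
Iteration 7: 729 < 246 fails; recursion stops.
Total rows emitted: 7.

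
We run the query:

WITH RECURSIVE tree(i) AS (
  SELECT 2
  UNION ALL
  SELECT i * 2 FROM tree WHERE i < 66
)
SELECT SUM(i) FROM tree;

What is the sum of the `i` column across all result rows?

254

Base: i=2.
Iteration 1: 2 < 66 holds -> i = 2 * 2 = 4.
Iteration 2: 4 < 66 holds -> i = 4 * 2 = 8.
Iteration 3: 8 < 66 holds -> i = 8 * 2 = 16.
Iteration 4: 16 < 66 holds -> i = 16 * 2 = 32.
Iteration 5: 32 < 66 holds -> i = 32 * 2 = 64.
Iteration 6: 64 < 66 holds -> i = 64 * 2 = 128.
Iteration 7: 128 < 66 fails; recursion stops.
SUM(i) = 2 + 4 + 8 + 16 + 32 + 64 + 128 = 254.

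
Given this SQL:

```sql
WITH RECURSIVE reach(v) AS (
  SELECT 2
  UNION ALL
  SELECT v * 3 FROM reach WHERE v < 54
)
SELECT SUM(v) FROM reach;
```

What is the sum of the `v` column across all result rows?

Base: v=2.
Iteration 1: 2 < 54 holds -> v = 2 * 3 = 6.
Iteration 2: 6 < 54 holds -> v = 6 * 3 = 18.
Iteration 3: 18 < 54 holds -> v = 18 * 3 = 54.
Iteration 4: 54 < 54 fails; recursion stops.
SUM(v) = 2 + 6 + 18 + 54 = 80.

80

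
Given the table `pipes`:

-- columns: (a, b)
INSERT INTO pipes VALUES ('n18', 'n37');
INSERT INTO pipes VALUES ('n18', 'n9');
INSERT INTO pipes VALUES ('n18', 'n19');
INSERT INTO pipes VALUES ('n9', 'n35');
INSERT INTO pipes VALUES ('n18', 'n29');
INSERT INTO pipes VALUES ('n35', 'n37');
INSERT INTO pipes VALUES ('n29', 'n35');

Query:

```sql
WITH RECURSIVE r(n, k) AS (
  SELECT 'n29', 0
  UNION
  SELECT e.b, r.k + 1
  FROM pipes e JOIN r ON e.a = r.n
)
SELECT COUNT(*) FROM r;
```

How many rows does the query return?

3

Base: (n29, k=0).
Iteration 1: edges from {n29} -> (n35, k=1).
Iteration 2: edges from {n35} -> (n37, k=2).
Iteration 3: no outgoing edges from {n37}; recursion stops.
Total rows emitted: 3.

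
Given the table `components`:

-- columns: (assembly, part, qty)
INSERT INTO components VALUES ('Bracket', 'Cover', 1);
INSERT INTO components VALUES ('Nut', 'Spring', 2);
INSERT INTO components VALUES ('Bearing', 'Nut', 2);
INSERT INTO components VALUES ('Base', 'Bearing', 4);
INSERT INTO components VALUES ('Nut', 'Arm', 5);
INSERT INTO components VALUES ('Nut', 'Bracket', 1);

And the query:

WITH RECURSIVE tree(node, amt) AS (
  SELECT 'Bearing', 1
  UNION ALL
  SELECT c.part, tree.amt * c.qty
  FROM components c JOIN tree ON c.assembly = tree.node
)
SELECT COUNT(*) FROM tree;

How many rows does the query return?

6

Base: (Bearing, amt=1).
Iteration 1: components of {Bearing} -> Nut = 1*2 = 2.
Iteration 2: components of {Nut} -> Arm = 2*5 = 10, Bracket = 2*1 = 2, Spring = 2*2 = 4.
Iteration 3: components of {Arm,Bracket,Spring} -> Cover = 2*1 = 2.
Iteration 4: no further components; recursion stops.
Total rows emitted: 6.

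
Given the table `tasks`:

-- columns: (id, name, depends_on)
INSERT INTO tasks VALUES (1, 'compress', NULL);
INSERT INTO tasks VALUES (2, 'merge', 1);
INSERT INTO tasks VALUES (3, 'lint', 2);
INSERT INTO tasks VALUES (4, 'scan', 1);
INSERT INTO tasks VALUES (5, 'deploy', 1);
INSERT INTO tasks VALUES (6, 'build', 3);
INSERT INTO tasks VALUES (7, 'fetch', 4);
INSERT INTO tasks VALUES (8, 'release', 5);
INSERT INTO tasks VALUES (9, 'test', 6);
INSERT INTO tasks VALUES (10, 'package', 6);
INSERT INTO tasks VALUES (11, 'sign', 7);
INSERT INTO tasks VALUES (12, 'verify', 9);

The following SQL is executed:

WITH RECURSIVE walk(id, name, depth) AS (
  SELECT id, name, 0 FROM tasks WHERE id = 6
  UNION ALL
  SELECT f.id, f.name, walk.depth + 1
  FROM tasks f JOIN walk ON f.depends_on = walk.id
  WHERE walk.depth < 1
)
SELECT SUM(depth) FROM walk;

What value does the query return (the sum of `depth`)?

2

Base: id=6 (build) at depth 0.
Iteration 1: rows with depends_on in {6} -> test (id 9, depth 1), package (id 10, depth 1).
Iteration 2: depth < 1 fails for all current rows; recursion stops.
SUM(depth) = 0 + 1 + 1 = 2.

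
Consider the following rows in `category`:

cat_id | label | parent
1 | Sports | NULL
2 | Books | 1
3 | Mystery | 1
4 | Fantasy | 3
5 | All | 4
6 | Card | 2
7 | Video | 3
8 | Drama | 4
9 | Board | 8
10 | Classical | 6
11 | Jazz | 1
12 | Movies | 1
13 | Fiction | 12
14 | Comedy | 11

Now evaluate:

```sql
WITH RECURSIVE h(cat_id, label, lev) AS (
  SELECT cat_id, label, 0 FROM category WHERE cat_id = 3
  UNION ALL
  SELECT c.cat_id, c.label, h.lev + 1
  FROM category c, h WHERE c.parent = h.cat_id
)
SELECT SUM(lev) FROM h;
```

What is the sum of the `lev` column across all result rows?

Base: cat_id=3 (Mystery) at lev 0.
Iteration 1: rows with parent in {3} -> Fantasy (id 4, lev 1), Video (id 7, lev 1).
Iteration 2: rows with parent in {4,7} -> All (id 5, lev 2), Drama (id 8, lev 2).
Iteration 3: rows with parent in {5,8} -> Board (id 9, lev 3).
Iteration 4: no rows with parent in {9}; recursion stops.
SUM(lev) = 0 + 1 + 1 + 2 + 2 + 3 = 9.

9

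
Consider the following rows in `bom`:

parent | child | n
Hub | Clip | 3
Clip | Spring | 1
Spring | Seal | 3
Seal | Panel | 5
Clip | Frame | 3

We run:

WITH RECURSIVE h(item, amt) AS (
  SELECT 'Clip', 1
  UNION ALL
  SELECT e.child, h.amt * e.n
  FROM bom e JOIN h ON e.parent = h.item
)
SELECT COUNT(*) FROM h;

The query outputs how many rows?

5

Base: (Clip, amt=1).
Iteration 1: components of {Clip} -> Frame = 1*3 = 3, Spring = 1*1 = 1.
Iteration 2: components of {Frame,Spring} -> Seal = 1*3 = 3.
Iteration 3: components of {Seal} -> Panel = 3*5 = 15.
Iteration 4: no further components; recursion stops.
Total rows emitted: 5.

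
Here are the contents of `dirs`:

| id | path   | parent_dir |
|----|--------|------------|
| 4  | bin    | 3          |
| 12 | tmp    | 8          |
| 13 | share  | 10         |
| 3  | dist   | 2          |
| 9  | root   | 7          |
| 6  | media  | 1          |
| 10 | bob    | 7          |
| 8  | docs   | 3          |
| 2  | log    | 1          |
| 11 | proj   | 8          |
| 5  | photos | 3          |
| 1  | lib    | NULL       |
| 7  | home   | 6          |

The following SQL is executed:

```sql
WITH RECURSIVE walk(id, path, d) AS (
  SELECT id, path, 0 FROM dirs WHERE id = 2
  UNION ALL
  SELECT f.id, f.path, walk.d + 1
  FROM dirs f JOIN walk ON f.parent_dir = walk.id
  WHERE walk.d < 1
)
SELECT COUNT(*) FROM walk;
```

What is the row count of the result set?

2

Base: id=2 (log) at d 0.
Iteration 1: rows with parent_dir in {2} -> dist (id 3, d 1).
Iteration 2: d < 1 fails for all current rows; recursion stops.
Total rows emitted: 2.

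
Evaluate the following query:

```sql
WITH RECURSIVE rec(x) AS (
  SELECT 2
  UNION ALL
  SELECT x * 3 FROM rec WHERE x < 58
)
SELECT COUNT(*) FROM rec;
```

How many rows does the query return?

5

Base: x=2.
Iteration 1: 2 < 58 holds -> x = 2 * 3 = 6.
Iteration 2: 6 < 58 holds -> x = 6 * 3 = 18.
Iteration 3: 18 < 58 holds -> x = 18 * 3 = 54.
Iteration 4: 54 < 58 holds -> x = 54 * 3 = 162.
Iteration 5: 162 < 58 fails; recursion stops.
Total rows emitted: 5.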